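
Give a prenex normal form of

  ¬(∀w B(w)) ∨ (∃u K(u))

Move each ¬ inward, flipping quantifiers it crosses:
  (∃w ¬B(w)) ∨ (∃u K(u))
All bound variables are already distinct, so no renaming is needed.
Pull the quantifiers to the front (each side's bound variable is not free in the other side):
  ∃w ∃u (¬B(w) ∨ K(u))

∃w ∃u (¬B(w) ∨ K(u))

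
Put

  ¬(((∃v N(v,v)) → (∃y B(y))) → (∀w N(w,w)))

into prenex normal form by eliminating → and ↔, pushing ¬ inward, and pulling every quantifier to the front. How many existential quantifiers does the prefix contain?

Rewrite implications/biconditionals: A → B as ¬A ∨ B.
  ¬(¬(¬(∃v N(v,v)) ∨ (∃y B(y))) ∨ (∀w N(w,w)))
Drive negations inward (¬∀x A ≡ ∃x ¬A, ¬∃x A ≡ ∀x ¬A, De Morgan for ∧/∨):
  ((∀v ¬N(v,v)) ∨ (∃y B(y))) ∧ (∃w ¬N(w,w))
All bound variables are already distinct, so no renaming is needed.
Extract every quantifier outward, since the variables are now distinct and don't occur free across branches:
  ∀v ∃y ∃w ((¬N(v,v) ∨ B(y)) ∧ ¬N(w,w))
The prefix is ∀v ∃y ∃w: 1 universal, 2 existential.

2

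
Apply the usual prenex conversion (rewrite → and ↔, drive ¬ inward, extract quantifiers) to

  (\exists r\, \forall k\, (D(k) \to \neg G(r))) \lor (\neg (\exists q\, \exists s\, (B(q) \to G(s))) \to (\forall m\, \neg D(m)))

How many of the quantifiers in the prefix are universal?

2

Eliminate → and ↔ using ¬ and ∨.
  (\exists r\, \forall k\, (\neg D(k) \lor \neg G(r))) \lor \neg \neg (\exists q\, \exists s\, (\neg B(q) \lor G(s))) \lor (\forall m\, \neg D(m))
Move each ¬ inward, flipping quantifiers it crosses:
  (\exists r\, \forall k\, (\neg D(k) \lor \neg G(r))) \lor (\exists q\, \exists s\, (\neg B(q) \lor G(s))) \lor (\forall m\, \neg D(m))
Extract every quantifier outward, since the variables are now distinct and don't occur free across branches:
  \exists r\, \forall k\, \exists q\, \exists s\, \forall m\, (\neg D(k) \lor \neg G(r) \lor \neg B(q) \lor G(s) \lor \neg D(m))
The prefix is \exists r \forall k \exists q \exists s \forall m: 2 universal, 3 existential.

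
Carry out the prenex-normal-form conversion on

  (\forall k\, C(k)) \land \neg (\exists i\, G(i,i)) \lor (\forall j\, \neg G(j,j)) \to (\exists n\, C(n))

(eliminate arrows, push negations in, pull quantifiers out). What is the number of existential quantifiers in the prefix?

4

Eliminate → and ↔ using ¬ and ∨.
  \neg ((\forall k\, C(k)) \land \neg (\exists i\, G(i,i)) \lor (\forall j\, \neg G(j,j))) \lor (\exists n\, C(n))
Push ¬ through the quantifiers and connectives to reach negation normal form:
  ((\exists k\, \neg C(k)) \lor (\exists i\, G(i,i))) \land (\exists j\, G(j,j)) \lor (\exists n\, C(n))
Finally move all quantifiers to the prefix:
  \exists k\, \exists i\, \exists j\, \exists n\, ((\neg C(k) \lor G(i,i)) \land G(j,j) \lor C(n))
The prefix is \exists k \exists i \exists j \exists n: 0 universal, 4 existential.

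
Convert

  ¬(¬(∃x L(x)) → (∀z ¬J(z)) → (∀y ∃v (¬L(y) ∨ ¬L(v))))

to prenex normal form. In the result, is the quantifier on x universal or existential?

Rewrite implications/biconditionals: A → B as ¬A ∨ B.
  ¬(¬¬(∃x L(x)) ∨ ¬(∀z ¬J(z)) ∨ (∀y ∃v (¬L(y) ∨ ¬L(v))))
Drive negations inward (¬∀x A ≡ ∃x ¬A, ¬∃x A ≡ ∀x ¬A, De Morgan for ∧/∨):
  (∀x ¬L(x)) ∧ (∀z ¬J(z)) ∧ (∃y ∀v (L(y) ∧ L(v)))
Pull the quantifiers to the front (each side's bound variable is not free in the other side):
  ∀x ∀z ∃y ∀v (¬L(x) ∧ ¬J(z) ∧ L(y) ∧ L(v))
The quantifier ∃x sits under an odd number of negations (counting the antecedent side of each →), so it flips to ∀x.

universal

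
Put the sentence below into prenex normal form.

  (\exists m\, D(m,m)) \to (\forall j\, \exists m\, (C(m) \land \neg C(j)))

\forall m\, \forall j\, \exists x1\, (\neg D(m,m) \lor C(x1) \land \neg C(j))

Eliminate → and ↔ using ¬ and ∨.
  \neg (\exists m\, D(m,m)) \lor (\forall j\, \exists m\, (C(m) \land \neg C(j)))
Drive negations inward (¬∀x A ≡ ∃x ¬A, ¬∃x A ≡ ∀x ¬A, De Morgan for ∧/∨):
  (\forall m\, \neg D(m,m)) \lor (\forall j\, \exists m\, (C(m) \land \neg C(j)))
Rename bound variables to avoid capture: m↦x1.
  (\forall m\, \neg D(m,m)) \lor (\forall j\, \exists x1\, (C(x1) \land \neg C(j)))
Pull the quantifiers to the front (each side's bound variable is not free in the other side):
  \forall m\, \forall j\, \exists x1\, (\neg D(m,m) \lor C(x1) \land \neg C(j))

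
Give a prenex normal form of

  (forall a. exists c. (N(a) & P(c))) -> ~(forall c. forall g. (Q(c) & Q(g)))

Eliminate → and ↔ using ¬ and ∨.
  ~(forall a. exists c. (N(a) & P(c))) | ~(forall c. forall g. (Q(c) & Q(g)))
Move each ¬ inward, flipping quantifiers it crosses:
  (exists a. forall c. (~N(a) | ~P(c))) | (exists c. exists g. (~Q(c) | ~Q(g)))
Give each quantifier a distinct variable: c↦q.
  (exists a. forall c. (~N(a) | ~P(c))) | (exists q. exists g. (~Q(q) | ~Q(g)))
Extract every quantifier outward, since the variables are now distinct and don't occur free across branches:
  exists a. forall c. exists q. exists g. (~N(a) | ~P(c) | ~Q(q) | ~Q(g))

exists a. forall c. exists q. exists g. (~N(a) | ~P(c) | ~Q(q) | ~Q(g))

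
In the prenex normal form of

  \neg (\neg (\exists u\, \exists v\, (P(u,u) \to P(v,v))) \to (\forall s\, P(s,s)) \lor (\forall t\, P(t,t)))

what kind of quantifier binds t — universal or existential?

Eliminate → and ↔ using ¬ and ∨.
  \neg (\neg \neg (\exists u\, \exists v\, (\neg P(u,u) \lor P(v,v))) \lor (\forall s\, P(s,s)) \lor (\forall t\, P(t,t)))
Move each ¬ inward, flipping quantifiers it crosses:
  (\forall u\, \forall v\, (P(u,u) \land \neg P(v,v))) \land (\exists s\, \neg P(s,s)) \land (\exists t\, \neg P(t,t))
Finally move all quantifiers to the prefix:
  \forall u\, \forall v\, \exists s\, \exists t\, (P(u,u) \land \neg P(v,v) \land \neg P(s,s) \land \neg P(t,t))
The quantifier \forall t sits under an odd number of negations (counting the antecedent side of each →), so it flips to \exists t.

existential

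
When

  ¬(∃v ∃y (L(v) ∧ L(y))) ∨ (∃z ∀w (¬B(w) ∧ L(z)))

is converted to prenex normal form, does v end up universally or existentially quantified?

universal

Push ¬ through the quantifiers and connectives to reach negation normal form:
  (∀v ∀y (¬L(v) ∨ ¬L(y))) ∨ (∃z ∀w (¬B(w) ∧ L(z)))
All bound variables are already distinct, so no renaming is needed.
Pull the quantifiers to the front (each side's bound variable is not free in the other side):
  ∀v ∀y ∃z ∀w (¬L(v) ∨ ¬L(y) ∨ ¬B(w) ∧ L(z))
The quantifier ∃v sits under an odd number of negations, so it flips to ∀v.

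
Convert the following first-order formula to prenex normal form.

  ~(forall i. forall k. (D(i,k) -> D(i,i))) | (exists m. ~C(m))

exists i. exists k. exists m. (D(i,k) & ~D(i,i) | ~C(m))

Rewrite implications/biconditionals: A → B as ¬A ∨ B.
  ~(forall i. forall k. (~D(i,k) | D(i,i))) | (exists m. ~C(m))
Push ¬ through the quantifiers and connectives to reach negation normal form:
  (exists i. exists k. (D(i,k) & ~D(i,i))) | (exists m. ~C(m))
All bound variables are already distinct, so no renaming is needed.
Extract every quantifier outward, since the variables are now distinct and don't occur free across branches:
  exists i. exists k. exists m. (D(i,k) & ~D(i,i) | ~C(m))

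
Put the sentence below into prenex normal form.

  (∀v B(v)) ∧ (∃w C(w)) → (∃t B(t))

∃v ∀w ∃t (¬B(v) ∨ ¬C(w) ∨ B(t))

First replace A → B with ¬A ∨ B.
  ¬((∀v B(v)) ∧ (∃w C(w))) ∨ (∃t B(t))
Drive negations inward (¬∀x A ≡ ∃x ¬A, ¬∃x A ≡ ∀x ¬A, De Morgan for ∧/∨):
  (∃v ¬B(v)) ∨ (∀w ¬C(w)) ∨ (∃t B(t))
All bound variables are already distinct, so no renaming is needed.
Extract every quantifier outward, since the variables are now distinct and don't occur free across branches:
  ∃v ∀w ∃t (¬B(v) ∨ ¬C(w) ∨ B(t))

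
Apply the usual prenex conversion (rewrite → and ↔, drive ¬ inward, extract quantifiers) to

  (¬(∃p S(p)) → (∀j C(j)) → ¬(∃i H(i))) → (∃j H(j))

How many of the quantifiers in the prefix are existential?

2

Rewrite implications/biconditionals: A → B as ¬A ∨ B.
  ¬(¬¬(∃p S(p)) ∨ ¬(∀j C(j)) ∨ ¬(∃i H(i))) ∨ (∃j H(j))
Push ¬ through the quantifiers and connectives to reach negation normal form:
  (∀p ¬S(p)) ∧ (∀j C(j)) ∧ (∃i H(i)) ∨ (∃j H(j))
Give each quantifier a distinct variable: j↦t.
  (∀p ¬S(p)) ∧ (∀j C(j)) ∧ (∃i H(i)) ∨ (∃t H(t))
Finally move all quantifiers to the prefix:
  ∀p ∀j ∃i ∃t (¬S(p) ∧ C(j) ∧ H(i) ∨ H(t))
The prefix is ∀p ∀j ∃i ∃t: 2 universal, 2 existential.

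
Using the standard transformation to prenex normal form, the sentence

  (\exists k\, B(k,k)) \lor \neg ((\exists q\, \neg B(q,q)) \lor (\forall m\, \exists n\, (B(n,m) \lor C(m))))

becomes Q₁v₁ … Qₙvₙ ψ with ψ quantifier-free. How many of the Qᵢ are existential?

Push ¬ through the quantifiers and connectives to reach negation normal form:
  (\exists k\, B(k,k)) \lor (\forall q\, B(q,q)) \land (\exists m\, \forall n\, (\neg B(n,m) \land \neg C(m)))
All bound variables are already distinct, so no renaming is needed.
Extract every quantifier outward, since the variables are now distinct and don't occur free across branches:
  \exists k\, \forall q\, \exists m\, \forall n\, (B(k,k) \lor B(q,q) \land \neg B(n,m) \land \neg C(m))
The prefix is \exists k \forall q \exists m \forall n: 2 universal, 2 existential.

2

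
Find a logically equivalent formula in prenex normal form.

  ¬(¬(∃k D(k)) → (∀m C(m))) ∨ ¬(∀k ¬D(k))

∀k ∃m ∃a (¬D(k) ∧ ¬C(m) ∨ D(a))

Rewrite implications/biconditionals: A → B as ¬A ∨ B.
  ¬(¬¬(∃k D(k)) ∨ (∀m C(m))) ∨ ¬(∀k ¬D(k))
Move each ¬ inward, flipping quantifiers it crosses:
  (∀k ¬D(k)) ∧ (∃m ¬C(m)) ∨ (∃k D(k))
Give each quantifier a distinct variable: k↦a.
  (∀k ¬D(k)) ∧ (∃m ¬C(m)) ∨ (∃a D(a))
Pull the quantifiers to the front (each side's bound variable is not free in the other side):
  ∀k ∃m ∃a (¬D(k) ∧ ¬C(m) ∨ D(a))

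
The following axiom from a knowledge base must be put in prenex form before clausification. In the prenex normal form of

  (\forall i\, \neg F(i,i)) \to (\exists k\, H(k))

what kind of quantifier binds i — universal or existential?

existential

Eliminate → and ↔ using ¬ and ∨.
  \neg (\forall i\, \neg F(i,i)) \lor (\exists k\, H(k))
Push ¬ through the quantifiers and connectives to reach negation normal form:
  (\exists i\, F(i,i)) \lor (\exists k\, H(k))
All bound variables are already distinct, so no renaming is needed.
Finally move all quantifiers to the prefix:
  \exists i\, \exists k\, (F(i,i) \lor H(k))
The quantifier \forall i sits under an odd number of negations (counting the antecedent side of each →), so it flips to \exists i.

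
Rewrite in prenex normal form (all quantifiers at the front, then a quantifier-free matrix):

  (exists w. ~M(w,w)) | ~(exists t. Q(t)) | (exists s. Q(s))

exists w. forall t. exists s. (~M(w,w) | ~Q(t) | Q(s))

Move each ¬ inward, flipping quantifiers it crosses:
  (exists w. ~M(w,w)) | (forall t. ~Q(t)) | (exists s. Q(s))
All bound variables are already distinct, so no renaming is needed.
Extract every quantifier outward, since the variables are now distinct and don't occur free across branches:
  exists w. forall t. exists s. (~M(w,w) | ~Q(t) | Q(s))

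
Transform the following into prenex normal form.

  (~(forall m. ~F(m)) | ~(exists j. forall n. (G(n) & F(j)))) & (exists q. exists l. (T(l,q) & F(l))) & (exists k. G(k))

exists m. forall j. exists n. exists q. exists l. exists k. ((F(m) | ~G(n) | ~F(j)) & T(l,q) & F(l) & G(k))

Drive negations inward (¬∀x A ≡ ∃x ¬A, ¬∃x A ≡ ∀x ¬A, De Morgan for ∧/∨):
  ((exists m. F(m)) | (forall j. exists n. (~G(n) | ~F(j)))) & (exists q. exists l. (T(l,q) & F(l))) & (exists k. G(k))
All bound variables are already distinct, so no renaming is needed.
Finally move all quantifiers to the prefix:
  exists m. forall j. exists n. exists q. exists l. exists k. ((F(m) | ~G(n) | ~F(j)) & T(l,q) & F(l) & G(k))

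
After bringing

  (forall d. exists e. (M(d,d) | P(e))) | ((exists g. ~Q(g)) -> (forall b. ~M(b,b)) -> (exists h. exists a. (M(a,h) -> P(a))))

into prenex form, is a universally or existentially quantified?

existential

First replace A → B with ¬A ∨ B.
  (forall d. exists e. (M(d,d) | P(e))) | ~(exists g. ~Q(g)) | ~(forall b. ~M(b,b)) | (exists h. exists a. (~M(a,h) | P(a)))
Drive negations inward (¬∀x A ≡ ∃x ¬A, ¬∃x A ≡ ∀x ¬A, De Morgan for ∧/∨):
  (forall d. exists e. (M(d,d) | P(e))) | (forall g. Q(g)) | (exists b. M(b,b)) | (exists h. exists a. (~M(a,h) | P(a)))
All bound variables are already distinct, so no renaming is needed.
Extract every quantifier outward, since the variables are now distinct and don't occur free across branches:
  forall d. exists e. forall g. exists b. exists h. exists a. (M(d,d) | P(e) | Q(g) | M(b,b) | ~M(a,h) | P(a))
The quantifier exists a sits under an even number of negations (counting the antecedent side of each →), so it remains existential.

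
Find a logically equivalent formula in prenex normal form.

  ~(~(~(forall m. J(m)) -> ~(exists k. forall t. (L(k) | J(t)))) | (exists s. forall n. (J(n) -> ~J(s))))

Eliminate → and ↔ using ¬ and ∨.
  ~(~(~~(forall m. J(m)) | ~(exists k. forall t. (L(k) | J(t)))) | (exists s. forall n. (~J(n) | ~J(s))))
Push ¬ through the quantifiers and connectives to reach negation normal form:
  ((forall m. J(m)) | (forall k. exists t. (~L(k) & ~J(t)))) & (forall s. exists n. (J(n) & J(s)))
Pull the quantifiers to the front (each side's bound variable is not free in the other side):
  forall m. forall k. exists t. forall s. exists n. ((J(m) | ~L(k) & ~J(t)) & J(n) & J(s))

forall m. forall k. exists t. forall s. exists n. ((J(m) | ~L(k) & ~J(t)) & J(n) & J(s))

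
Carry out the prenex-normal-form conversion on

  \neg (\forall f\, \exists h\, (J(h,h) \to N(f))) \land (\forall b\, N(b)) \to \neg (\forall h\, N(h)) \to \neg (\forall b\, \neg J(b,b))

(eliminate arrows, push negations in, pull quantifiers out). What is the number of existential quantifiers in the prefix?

3

First replace A → B with ¬A ∨ B.
  \neg (\neg (\forall f\, \exists h\, (\neg J(h,h) \lor N(f))) \land (\forall b\, N(b))) \lor \neg \neg (\forall h\, N(h)) \lor \neg (\forall b\, \neg J(b,b))
Push ¬ through the quantifiers and connectives to reach negation normal form:
  (\forall f\, \exists h\, (\neg J(h,h) \lor N(f))) \lor (\exists b\, \neg N(b)) \lor (\forall h\, N(h)) \lor (\exists b\, J(b,b))
Standardize variables apart so no two quantifiers bind the same name: h↦x, b↦x1.
  (\forall f\, \exists h\, (\neg J(h,h) \lor N(f))) \lor (\exists b\, \neg N(b)) \lor (\forall x\, N(x)) \lor (\exists x1\, J(x1,x1))
Finally move all quantifiers to the prefix:
  \forall f\, \exists h\, \exists b\, \forall x\, \exists x1\, (\neg J(h,h) \lor N(f) \lor \neg N(b) \lor N(x) \lor J(x1,x1))
The prefix is \forall f \exists h \exists b \forall x \exists x1: 2 universal, 3 existential.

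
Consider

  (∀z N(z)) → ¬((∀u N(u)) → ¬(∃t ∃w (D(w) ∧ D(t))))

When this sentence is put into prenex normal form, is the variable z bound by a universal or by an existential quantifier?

existential

First replace A → B with ¬A ∨ B.
  ¬(∀z N(z)) ∨ ¬(¬(∀u N(u)) ∨ ¬(∃t ∃w (D(w) ∧ D(t))))
Drive negations inward (¬∀x A ≡ ∃x ¬A, ¬∃x A ≡ ∀x ¬A, De Morgan for ∧/∨):
  (∃z ¬N(z)) ∨ (∀u N(u)) ∧ (∃t ∃w (D(w) ∧ D(t)))
All bound variables are already distinct, so no renaming is needed.
Pull the quantifiers to the front (each side's bound variable is not free in the other side):
  ∃z ∀u ∃t ∃w (¬N(z) ∨ N(u) ∧ D(w) ∧ D(t))
The quantifier ∀z sits under an odd number of negations (counting the antecedent side of each →), so it flips to ∃z.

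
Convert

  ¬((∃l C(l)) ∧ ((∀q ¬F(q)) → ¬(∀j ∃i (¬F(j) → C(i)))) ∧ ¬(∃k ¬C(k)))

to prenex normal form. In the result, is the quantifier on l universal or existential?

universal

Eliminate → and ↔ using ¬ and ∨.
  ¬((∃l C(l)) ∧ (¬(∀q ¬F(q)) ∨ ¬(∀j ∃i (¬¬F(j) ∨ C(i)))) ∧ ¬(∃k ¬C(k)))
Drive negations inward (¬∀x A ≡ ∃x ¬A, ¬∃x A ≡ ∀x ¬A, De Morgan for ∧/∨):
  (∀l ¬C(l)) ∨ (∀q ¬F(q)) ∧ (∀j ∃i (F(j) ∨ C(i))) ∨ (∃k ¬C(k))
Extract every quantifier outward, since the variables are now distinct and don't occur free across branches:
  ∀l ∀q ∀j ∃i ∃k (¬C(l) ∨ ¬F(q) ∧ (F(j) ∨ C(i)) ∨ ¬C(k))
The quantifier ∃l sits under an odd number of negations (counting the antecedent side of each →), so it flips to ∀l.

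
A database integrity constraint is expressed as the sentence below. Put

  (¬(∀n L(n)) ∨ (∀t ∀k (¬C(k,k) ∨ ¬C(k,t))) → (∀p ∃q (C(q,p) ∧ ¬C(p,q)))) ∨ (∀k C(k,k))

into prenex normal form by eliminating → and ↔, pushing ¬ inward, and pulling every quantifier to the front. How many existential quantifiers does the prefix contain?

Rewrite implications/biconditionals: A → B as ¬A ∨ B.
  ¬(¬(∀n L(n)) ∨ (∀t ∀k (¬C(k,k) ∨ ¬C(k,t)))) ∨ (∀p ∃q (C(q,p) ∧ ¬C(p,q))) ∨ (∀k C(k,k))
Push ¬ through the quantifiers and connectives to reach negation normal form:
  (∀n L(n)) ∧ (∃t ∃k (C(k,k) ∧ C(k,t))) ∨ (∀p ∃q (C(q,p) ∧ ¬C(p,q))) ∨ (∀k C(k,k))
Give each quantifier a distinct variable: k↦x1.
  (∀n L(n)) ∧ (∃t ∃k (C(k,k) ∧ C(k,t))) ∨ (∀p ∃q (C(q,p) ∧ ¬C(p,q))) ∨ (∀x1 C(x1,x1))
Pull the quantifiers to the front (each side's bound variable is not free in the other side):
  ∀n ∃t ∃k ∀p ∃q ∀x1 (L(n) ∧ C(k,k) ∧ C(k,t) ∨ C(q,p) ∧ ¬C(p,q) ∨ C(x1,x1))
The prefix is ∀n ∃t ∃k ∀p ∃q ∀x1: 3 universal, 3 existential.

3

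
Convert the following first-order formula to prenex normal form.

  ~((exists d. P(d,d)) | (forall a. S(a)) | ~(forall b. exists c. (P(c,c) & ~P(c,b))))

Move each ¬ inward, flipping quantifiers it crosses:
  (forall d. ~P(d,d)) & (exists a. ~S(a)) & (forall b. exists c. (P(c,c) & ~P(c,b)))
All bound variables are already distinct, so no renaming is needed.
Extract every quantifier outward, since the variables are now distinct and don't occur free across branches:
  forall d. exists a. forall b. exists c. (~P(d,d) & ~S(a) & P(c,c) & ~P(c,b))

forall d. exists a. forall b. exists c. (~P(d,d) & ~S(a) & P(c,c) & ~P(c,b))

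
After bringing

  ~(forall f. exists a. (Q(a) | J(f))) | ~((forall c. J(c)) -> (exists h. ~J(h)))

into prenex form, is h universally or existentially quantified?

universal

Rewrite implications/biconditionals: A → B as ¬A ∨ B.
  ~(forall f. exists a. (Q(a) | J(f))) | ~(~(forall c. J(c)) | (exists h. ~J(h)))
Push ¬ through the quantifiers and connectives to reach negation normal form:
  (exists f. forall a. (~Q(a) & ~J(f))) | (forall c. J(c)) & (forall h. J(h))
All bound variables are already distinct, so no renaming is needed.
Extract every quantifier outward, since the variables are now distinct and don't occur free across branches:
  exists f. forall a. forall c. forall h. (~Q(a) & ~J(f) | J(c) & J(h))
The quantifier exists h sits under an odd number of negations (counting the antecedent side of each →), so it flips to forall h.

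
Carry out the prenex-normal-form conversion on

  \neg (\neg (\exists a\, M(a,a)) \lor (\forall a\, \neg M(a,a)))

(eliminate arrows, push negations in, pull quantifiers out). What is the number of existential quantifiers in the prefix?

2

Drive negations inward (¬∀x A ≡ ∃x ¬A, ¬∃x A ≡ ∀x ¬A, De Morgan for ∧/∨):
  (\exists a\, M(a,a)) \land (\exists a\, M(a,a))
Rename bound variables to avoid capture: a↦z1.
  (\exists a\, M(a,a)) \land (\exists z1\, M(z1,z1))
Pull the quantifiers to the front (each side's bound variable is not free in the other side):
  \exists a\, \exists z1\, (M(a,a) \land M(z1,z1))
The prefix is \exists a \exists z1: 0 universal, 2 existential.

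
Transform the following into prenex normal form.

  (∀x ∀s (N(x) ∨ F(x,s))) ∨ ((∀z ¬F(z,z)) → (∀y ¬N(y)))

Eliminate → and ↔ using ¬ and ∨.
  (∀x ∀s (N(x) ∨ F(x,s))) ∨ ¬(∀z ¬F(z,z)) ∨ (∀y ¬N(y))
Push ¬ through the quantifiers and connectives to reach negation normal form:
  (∀x ∀s (N(x) ∨ F(x,s))) ∨ (∃z F(z,z)) ∨ (∀y ¬N(y))
All bound variables are already distinct, so no renaming is needed.
Pull the quantifiers to the front (each side's bound variable is not free in the other side):
  ∀x ∀s ∃z ∀y (N(x) ∨ F(x,s) ∨ F(z,z) ∨ ¬N(y))

∀x ∀s ∃z ∀y (N(x) ∨ F(x,s) ∨ F(z,z) ∨ ¬N(y))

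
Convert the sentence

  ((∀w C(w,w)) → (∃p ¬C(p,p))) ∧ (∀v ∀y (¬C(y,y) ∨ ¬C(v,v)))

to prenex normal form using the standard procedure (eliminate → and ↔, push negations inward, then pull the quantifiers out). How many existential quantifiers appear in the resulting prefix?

First replace A → B with ¬A ∨ B.
  (¬(∀w C(w,w)) ∨ (∃p ¬C(p,p))) ∧ (∀v ∀y (¬C(y,y) ∨ ¬C(v,v)))
Move each ¬ inward, flipping quantifiers it crosses:
  ((∃w ¬C(w,w)) ∨ (∃p ¬C(p,p))) ∧ (∀v ∀y (¬C(y,y) ∨ ¬C(v,v)))
Finally move all quantifiers to the prefix:
  ∃w ∃p ∀v ∀y ((¬C(w,w) ∨ ¬C(p,p)) ∧ (¬C(y,y) ∨ ¬C(v,v)))
The prefix is ∃w ∃p ∀v ∀y: 2 universal, 2 existential.

2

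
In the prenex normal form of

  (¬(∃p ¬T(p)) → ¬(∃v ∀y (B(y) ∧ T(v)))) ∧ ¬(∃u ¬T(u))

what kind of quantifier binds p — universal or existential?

Rewrite implications/biconditionals: A → B as ¬A ∨ B.
  (¬¬(∃p ¬T(p)) ∨ ¬(∃v ∀y (B(y) ∧ T(v)))) ∧ ¬(∃u ¬T(u))
Move each ¬ inward, flipping quantifiers it crosses:
  ((∃p ¬T(p)) ∨ (∀v ∃y (¬B(y) ∨ ¬T(v)))) ∧ (∀u T(u))
Extract every quantifier outward, since the variables are now distinct and don't occur free across branches:
  ∃p ∀v ∃y ∀u ((¬T(p) ∨ ¬B(y) ∨ ¬T(v)) ∧ T(u))
The quantifier ∃p sits under an even number of negations (counting the antecedent side of each →), so it remains existential.

existential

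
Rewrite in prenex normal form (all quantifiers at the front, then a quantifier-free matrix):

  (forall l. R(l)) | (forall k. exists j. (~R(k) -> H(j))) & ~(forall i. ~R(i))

forall l. forall k. exists j. exists i. (R(l) | (R(k) | H(j)) & R(i))

First replace A → B with ¬A ∨ B.
  (forall l. R(l)) | (forall k. exists j. (~~R(k) | H(j))) & ~(forall i. ~R(i))
Push ¬ through the quantifiers and connectives to reach negation normal form:
  (forall l. R(l)) | (forall k. exists j. (R(k) | H(j))) & (exists i. R(i))
All bound variables are already distinct, so no renaming is needed.
Extract every quantifier outward, since the variables are now distinct and don't occur free across branches:
  forall l. forall k. exists j. exists i. (R(l) | (R(k) | H(j)) & R(i))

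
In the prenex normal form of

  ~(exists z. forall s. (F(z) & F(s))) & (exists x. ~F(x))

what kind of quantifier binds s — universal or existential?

Push ¬ through the quantifiers and connectives to reach negation normal form:
  (forall z. exists s. (~F(z) | ~F(s))) & (exists x. ~F(x))
All bound variables are already distinct, so no renaming is needed.
Pull the quantifiers to the front (each side's bound variable is not free in the other side):
  forall z. exists s. exists x. ((~F(z) | ~F(s)) & ~F(x))
The quantifier forall s sits under an odd number of negations, so it flips to exists s.

existential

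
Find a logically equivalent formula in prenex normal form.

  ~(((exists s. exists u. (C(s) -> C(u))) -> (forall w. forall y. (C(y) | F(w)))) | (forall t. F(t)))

Eliminate → and ↔ using ¬ and ∨.
  ~(~(exists s. exists u. (~C(s) | C(u))) | (forall w. forall y. (C(y) | F(w))) | (forall t. F(t)))
Move each ¬ inward, flipping quantifiers it crosses:
  (exists s. exists u. (~C(s) | C(u))) & (exists w. exists y. (~C(y) & ~F(w))) & (exists t. ~F(t))
Finally move all quantifiers to the prefix:
  exists s. exists u. exists w. exists y. exists t. ((~C(s) | C(u)) & ~C(y) & ~F(w) & ~F(t))

exists s. exists u. exists w. exists y. exists t. ((~C(s) | C(u)) & ~C(y) & ~F(w) & ~F(t))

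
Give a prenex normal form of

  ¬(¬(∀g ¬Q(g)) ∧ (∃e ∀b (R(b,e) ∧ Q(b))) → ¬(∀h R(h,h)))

Rewrite implications/biconditionals: A → B as ¬A ∨ B.
  ¬(¬(¬(∀g ¬Q(g)) ∧ (∃e ∀b (R(b,e) ∧ Q(b)))) ∨ ¬(∀h R(h,h)))
Drive negations inward (¬∀x A ≡ ∃x ¬A, ¬∃x A ≡ ∀x ¬A, De Morgan for ∧/∨):
  (∃g Q(g)) ∧ (∃e ∀b (R(b,e) ∧ Q(b))) ∧ (∀h R(h,h))
All bound variables are already distinct, so no renaming is needed.
Pull the quantifiers to the front (each side's bound variable is not free in the other side):
  ∃g ∃e ∀b ∀h (Q(g) ∧ R(b,e) ∧ Q(b) ∧ R(h,h))

∃g ∃e ∀b ∀h (Q(g) ∧ R(b,e) ∧ Q(b) ∧ R(h,h))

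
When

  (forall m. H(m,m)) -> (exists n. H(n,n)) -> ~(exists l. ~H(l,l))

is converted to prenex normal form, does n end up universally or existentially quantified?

universal

Eliminate → and ↔ using ¬ and ∨.
  ~(forall m. H(m,m)) | ~(exists n. H(n,n)) | ~(exists l. ~H(l,l))
Push ¬ through the quantifiers and connectives to reach negation normal form:
  (exists m. ~H(m,m)) | (forall n. ~H(n,n)) | (forall l. H(l,l))
Pull the quantifiers to the front (each side's bound variable is not free in the other side):
  exists m. forall n. forall l. (~H(m,m) | ~H(n,n) | H(l,l))
The quantifier exists n sits under an odd number of negations (counting the antecedent side of each →), so it flips to forall n.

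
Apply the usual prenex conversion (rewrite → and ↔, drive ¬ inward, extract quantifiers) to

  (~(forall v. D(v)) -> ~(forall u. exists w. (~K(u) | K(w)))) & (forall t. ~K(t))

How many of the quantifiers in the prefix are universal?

3

First replace A → B with ¬A ∨ B.
  (~~(forall v. D(v)) | ~(forall u. exists w. (~K(u) | K(w)))) & (forall t. ~K(t))
Drive negations inward (¬∀x A ≡ ∃x ¬A, ¬∃x A ≡ ∀x ¬A, De Morgan for ∧/∨):
  ((forall v. D(v)) | (exists u. forall w. (K(u) & ~K(w)))) & (forall t. ~K(t))
Extract every quantifier outward, since the variables are now distinct and don't occur free across branches:
  forall v. exists u. forall w. forall t. ((D(v) | K(u) & ~K(w)) & ~K(t))
The prefix is forall v exists u forall w forall t: 3 universal, 1 existential.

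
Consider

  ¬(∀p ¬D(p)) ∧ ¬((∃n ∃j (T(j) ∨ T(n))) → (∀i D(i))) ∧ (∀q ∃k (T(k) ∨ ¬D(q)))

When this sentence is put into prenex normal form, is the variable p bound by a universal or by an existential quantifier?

First replace A → B with ¬A ∨ B.
  ¬(∀p ¬D(p)) ∧ ¬(¬(∃n ∃j (T(j) ∨ T(n))) ∨ (∀i D(i))) ∧ (∀q ∃k (T(k) ∨ ¬D(q)))
Push ¬ through the quantifiers and connectives to reach negation normal form:
  (∃p D(p)) ∧ (∃n ∃j (T(j) ∨ T(n))) ∧ (∃i ¬D(i)) ∧ (∀q ∃k (T(k) ∨ ¬D(q)))
Extract every quantifier outward, since the variables are now distinct and don't occur free across branches:
  ∃p ∃n ∃j ∃i ∀q ∃k (D(p) ∧ (T(j) ∨ T(n)) ∧ ¬D(i) ∧ (T(k) ∨ ¬D(q)))
The quantifier ∀p sits under an odd number of negations (counting the antecedent side of each →), so it flips to ∃p.

existential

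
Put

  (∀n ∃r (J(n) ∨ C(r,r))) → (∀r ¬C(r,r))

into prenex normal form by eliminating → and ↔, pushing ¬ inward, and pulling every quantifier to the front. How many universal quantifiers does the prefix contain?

Eliminate → and ↔ using ¬ and ∨.
  ¬(∀n ∃r (J(n) ∨ C(r,r))) ∨ (∀r ¬C(r,r))
Push ¬ through the quantifiers and connectives to reach negation normal form:
  (∃n ∀r (¬J(n) ∧ ¬C(r,r))) ∨ (∀r ¬C(r,r))
Give each quantifier a distinct variable: r↦v.
  (∃n ∀r (¬J(n) ∧ ¬C(r,r))) ∨ (∀v ¬C(v,v))
Finally move all quantifiers to the prefix:
  ∃n ∀r ∀v (¬J(n) ∧ ¬C(r,r) ∨ ¬C(v,v))
The prefix is ∃n ∀r ∀v: 2 universal, 1 existential.

2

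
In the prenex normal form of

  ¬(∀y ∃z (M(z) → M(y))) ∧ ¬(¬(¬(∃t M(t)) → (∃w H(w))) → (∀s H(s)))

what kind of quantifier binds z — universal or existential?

universal

Rewrite implications/biconditionals: A → B as ¬A ∨ B.
  ¬(∀y ∃z (¬M(z) ∨ M(y))) ∧ ¬(¬¬(¬¬(∃t M(t)) ∨ (∃w H(w))) ∨ (∀s H(s)))
Move each ¬ inward, flipping quantifiers it crosses:
  (∃y ∀z (M(z) ∧ ¬M(y))) ∧ (∀t ¬M(t)) ∧ (∀w ¬H(w)) ∧ (∃s ¬H(s))
Finally move all quantifiers to the prefix:
  ∃y ∀z ∀t ∀w ∃s (M(z) ∧ ¬M(y) ∧ ¬M(t) ∧ ¬H(w) ∧ ¬H(s))
The quantifier ∃z sits under an odd number of negations (counting the antecedent side of each →), so it flips to ∀z.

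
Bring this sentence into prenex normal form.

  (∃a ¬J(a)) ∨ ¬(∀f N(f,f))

∃a ∃f (¬J(a) ∨ ¬N(f,f))

Move each ¬ inward, flipping quantifiers it crosses:
  (∃a ¬J(a)) ∨ (∃f ¬N(f,f))
All bound variables are already distinct, so no renaming is needed.
Pull the quantifiers to the front (each side's bound variable is not free in the other side):
  ∃a ∃f (¬J(a) ∨ ¬N(f,f))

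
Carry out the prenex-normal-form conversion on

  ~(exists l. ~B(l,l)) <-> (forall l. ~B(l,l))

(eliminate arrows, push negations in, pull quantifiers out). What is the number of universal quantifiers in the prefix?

2

Rewrite implications/biconditionals: A → B as ¬A ∨ B; A ↔ B as (¬A ∨ B) ∧ (¬B ∨ A).
  (~~(exists l. ~B(l,l)) | (forall l. ~B(l,l))) & (~(forall l. ~B(l,l)) | ~(exists l. ~B(l,l)))
Drive negations inward (¬∀x A ≡ ∃x ¬A, ¬∃x A ≡ ∀x ¬A, De Morgan for ∧/∨):
  ((exists l. ~B(l,l)) | (forall l. ~B(l,l))) & ((exists l. B(l,l)) | (forall l. B(l,l)))
Rename bound variables to avoid capture: l↦w, l↦r, l↦v1.
  ((exists l. ~B(l,l)) | (forall w. ~B(w,w))) & ((exists r. B(r,r)) | (forall v1. B(v1,v1)))
Pull the quantifiers to the front (each side's bound variable is not free in the other side):
  exists l. forall w. exists r. forall v1. ((~B(l,l) | ~B(w,w)) & (B(r,r) | B(v1,v1)))
The prefix is exists l forall w exists r forall v1: 2 universal, 2 existential.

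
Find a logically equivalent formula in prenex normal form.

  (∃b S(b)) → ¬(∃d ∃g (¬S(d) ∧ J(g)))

First replace A → B with ¬A ∨ B.
  ¬(∃b S(b)) ∨ ¬(∃d ∃g (¬S(d) ∧ J(g)))
Push ¬ through the quantifiers and connectives to reach negation normal form:
  (∀b ¬S(b)) ∨ (∀d ∀g (S(d) ∨ ¬J(g)))
All bound variables are already distinct, so no renaming is needed.
Pull the quantifiers to the front (each side's bound variable is not free in the other side):
  ∀b ∀d ∀g (¬S(b) ∨ S(d) ∨ ¬J(g))

∀b ∀d ∀g (¬S(b) ∨ S(d) ∨ ¬J(g))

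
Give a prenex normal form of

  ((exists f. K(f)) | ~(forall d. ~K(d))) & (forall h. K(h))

Move each ¬ inward, flipping quantifiers it crosses:
  ((exists f. K(f)) | (exists d. K(d))) & (forall h. K(h))
All bound variables are already distinct, so no renaming is needed.
Finally move all quantifiers to the prefix:
  exists f. exists d. forall h. ((K(f) | K(d)) & K(h))

exists f. exists d. forall h. ((K(f) | K(d)) & K(h))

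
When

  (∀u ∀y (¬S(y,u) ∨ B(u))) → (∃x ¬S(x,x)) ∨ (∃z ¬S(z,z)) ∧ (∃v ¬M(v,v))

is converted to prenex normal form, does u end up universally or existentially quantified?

First replace A → B with ¬A ∨ B.
  ¬(∀u ∀y (¬S(y,u) ∨ B(u))) ∨ (∃x ¬S(x,x)) ∨ (∃z ¬S(z,z)) ∧ (∃v ¬M(v,v))
Drive negations inward (¬∀x A ≡ ∃x ¬A, ¬∃x A ≡ ∀x ¬A, De Morgan for ∧/∨):
  (∃u ∃y (S(y,u) ∧ ¬B(u))) ∨ (∃x ¬S(x,x)) ∨ (∃z ¬S(z,z)) ∧ (∃v ¬M(v,v))
All bound variables are already distinct, so no renaming is needed.
Pull the quantifiers to the front (each side's bound variable is not free in the other side):
  ∃u ∃y ∃x ∃z ∃v (S(y,u) ∧ ¬B(u) ∨ ¬S(x,x) ∨ ¬S(z,z) ∧ ¬M(v,v))
The quantifier ∀u sits under an odd number of negations (counting the antecedent side of each →), so it flips to ∃u.

existential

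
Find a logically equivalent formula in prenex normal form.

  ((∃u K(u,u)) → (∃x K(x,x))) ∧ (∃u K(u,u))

Eliminate → and ↔ using ¬ and ∨.
  (¬(∃u K(u,u)) ∨ (∃x K(x,x))) ∧ (∃u K(u,u))
Drive negations inward (¬∀x A ≡ ∃x ¬A, ¬∃x A ≡ ∀x ¬A, De Morgan for ∧/∨):
  ((∀u ¬K(u,u)) ∨ (∃x K(x,x))) ∧ (∃u K(u,u))
Rename bound variables to avoid capture: u↦p.
  ((∀u ¬K(u,u)) ∨ (∃x K(x,x))) ∧ (∃p K(p,p))
Pull the quantifiers to the front (each side's bound variable is not free in the other side):
  ∀u ∃x ∃p ((¬K(u,u) ∨ K(x,x)) ∧ K(p,p))

∀u ∃x ∃p ((¬K(u,u) ∨ K(x,x)) ∧ K(p,p))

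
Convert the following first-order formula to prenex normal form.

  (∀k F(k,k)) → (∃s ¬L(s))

Eliminate → and ↔ using ¬ and ∨.
  ¬(∀k F(k,k)) ∨ (∃s ¬L(s))
Push ¬ through the quantifiers and connectives to reach negation normal form:
  (∃k ¬F(k,k)) ∨ (∃s ¬L(s))
All bound variables are already distinct, so no renaming is needed.
Finally move all quantifiers to the prefix:
  ∃k ∃s (¬F(k,k) ∨ ¬L(s))

∃k ∃s (¬F(k,k) ∨ ¬L(s))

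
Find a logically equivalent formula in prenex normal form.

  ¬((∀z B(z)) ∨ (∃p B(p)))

Move each ¬ inward, flipping quantifiers it crosses:
  (∃z ¬B(z)) ∧ (∀p ¬B(p))
All bound variables are already distinct, so no renaming is needed.
Finally move all quantifiers to the prefix:
  ∃z ∀p (¬B(z) ∧ ¬B(p))

∃z ∀p (¬B(z) ∧ ¬B(p))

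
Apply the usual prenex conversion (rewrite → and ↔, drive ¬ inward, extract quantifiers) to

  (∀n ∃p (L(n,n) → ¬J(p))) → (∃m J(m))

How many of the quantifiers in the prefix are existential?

First replace A → B with ¬A ∨ B.
  ¬(∀n ∃p (¬L(n,n) ∨ ¬J(p))) ∨ (∃m J(m))
Push ¬ through the quantifiers and connectives to reach negation normal form:
  (∃n ∀p (L(n,n) ∧ J(p))) ∨ (∃m J(m))
All bound variables are already distinct, so no renaming is needed.
Pull the quantifiers to the front (each side's bound variable is not free in the other side):
  ∃n ∀p ∃m (L(n,n) ∧ J(p) ∨ J(m))
The prefix is ∃n ∀p ∃m: 1 universal, 2 existential.

2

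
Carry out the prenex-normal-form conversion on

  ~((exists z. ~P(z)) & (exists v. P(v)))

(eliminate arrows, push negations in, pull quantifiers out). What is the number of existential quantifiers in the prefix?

Move each ¬ inward, flipping quantifiers it crosses:
  (forall z. P(z)) | (forall v. ~P(v))
Extract every quantifier outward, since the variables are now distinct and don't occur free across branches:
  forall z. forall v. (P(z) | ~P(v))
The prefix is forall z forall v: 2 universal, 0 existential.

0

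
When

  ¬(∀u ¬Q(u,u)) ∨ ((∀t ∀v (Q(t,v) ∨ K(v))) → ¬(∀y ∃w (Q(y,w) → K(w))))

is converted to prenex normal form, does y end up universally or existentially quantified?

Eliminate → and ↔ using ¬ and ∨.
  ¬(∀u ¬Q(u,u)) ∨ ¬(∀t ∀v (Q(t,v) ∨ K(v))) ∨ ¬(∀y ∃w (¬Q(y,w) ∨ K(w)))
Move each ¬ inward, flipping quantifiers it crosses:
  (∃u Q(u,u)) ∨ (∃t ∃v (¬Q(t,v) ∧ ¬K(v))) ∨ (∃y ∀w (Q(y,w) ∧ ¬K(w)))
All bound variables are already distinct, so no renaming is needed.
Pull the quantifiers to the front (each side's bound variable is not free in the other side):
  ∃u ∃t ∃v ∃y ∀w (Q(u,u) ∨ ¬Q(t,v) ∧ ¬K(v) ∨ Q(y,w) ∧ ¬K(w))
The quantifier ∀y sits under an odd number of negations (counting the antecedent side of each →), so it flips to ∃y.

existential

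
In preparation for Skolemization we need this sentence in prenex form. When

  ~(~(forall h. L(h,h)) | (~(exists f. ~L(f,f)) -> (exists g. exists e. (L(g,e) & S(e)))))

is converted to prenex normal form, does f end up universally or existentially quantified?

Eliminate → and ↔ using ¬ and ∨.
  ~(~(forall h. L(h,h)) | ~~(exists f. ~L(f,f)) | (exists g. exists e. (L(g,e) & S(e))))
Push ¬ through the quantifiers and connectives to reach negation normal form:
  (forall h. L(h,h)) & (forall f. L(f,f)) & (forall g. forall e. (~L(g,e) | ~S(e)))
All bound variables are already distinct, so no renaming is needed.
Extract every quantifier outward, since the variables are now distinct and don't occur free across branches:
  forall h. forall f. forall g. forall e. (L(h,h) & L(f,f) & (~L(g,e) | ~S(e)))
The quantifier exists f sits under an odd number of negations (counting the antecedent side of each →), so it flips to forall f.

universal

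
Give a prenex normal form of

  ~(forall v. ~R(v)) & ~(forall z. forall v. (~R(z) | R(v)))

exists v. exists z. exists v1. (R(v) & R(z) & ~R(v1))

Drive negations inward (¬∀x A ≡ ∃x ¬A, ¬∃x A ≡ ∀x ¬A, De Morgan for ∧/∨):
  (exists v. R(v)) & (exists z. exists v. (R(z) & ~R(v)))
Rename bound variables to avoid capture: v↦v1.
  (exists v. R(v)) & (exists z. exists v1. (R(z) & ~R(v1)))
Extract every quantifier outward, since the variables are now distinct and don't occur free across branches:
  exists v. exists z. exists v1. (R(v) & R(z) & ~R(v1))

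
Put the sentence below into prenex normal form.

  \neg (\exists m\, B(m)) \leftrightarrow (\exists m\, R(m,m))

\exists m\, \exists x1\, \forall x\, \forall u1\, ((B(m) \lor R(x1,x1)) \land (\neg R(x,x) \lor \neg B(u1)))

First replace A → B with ¬A ∨ B; A ↔ B as (¬A ∨ B) ∧ (¬B ∨ A).
  (\neg \neg (\exists m\, B(m)) \lor (\exists m\, R(m,m))) \land (\neg (\exists m\, R(m,m)) \lor \neg (\exists m\, B(m)))
Move each ¬ inward, flipping quantifiers it crosses:
  ((\exists m\, B(m)) \lor (\exists m\, R(m,m))) \land ((\forall m\, \neg R(m,m)) \lor (\forall m\, \neg B(m)))
Standardize variables apart so no two quantifiers bind the same name: m↦x1, m↦x, m↦u1.
  ((\exists m\, B(m)) \lor (\exists x1\, R(x1,x1))) \land ((\forall x\, \neg R(x,x)) \lor (\forall u1\, \neg B(u1)))
Extract every quantifier outward, since the variables are now distinct and don't occur free across branches:
  \exists m\, \exists x1\, \forall x\, \forall u1\, ((B(m) \lor R(x1,x1)) \land (\neg R(x,x) \lor \neg B(u1)))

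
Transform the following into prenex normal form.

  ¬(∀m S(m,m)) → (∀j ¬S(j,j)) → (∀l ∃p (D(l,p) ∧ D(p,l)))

Eliminate → and ↔ using ¬ and ∨.
  ¬¬(∀m S(m,m)) ∨ ¬(∀j ¬S(j,j)) ∨ (∀l ∃p (D(l,p) ∧ D(p,l)))
Push ¬ through the quantifiers and connectives to reach negation normal form:
  (∀m S(m,m)) ∨ (∃j S(j,j)) ∨ (∀l ∃p (D(l,p) ∧ D(p,l)))
All bound variables are already distinct, so no renaming is needed.
Finally move all quantifiers to the prefix:
  ∀m ∃j ∀l ∃p (S(m,m) ∨ S(j,j) ∨ D(l,p) ∧ D(p,l))

∀m ∃j ∀l ∃p (S(m,m) ∨ S(j,j) ∨ D(l,p) ∧ D(p,l))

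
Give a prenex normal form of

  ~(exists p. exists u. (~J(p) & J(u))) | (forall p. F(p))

forall p. forall u. forall y1. (J(p) | ~J(u) | F(y1))

Move each ¬ inward, flipping quantifiers it crosses:
  (forall p. forall u. (J(p) | ~J(u))) | (forall p. F(p))
Give each quantifier a distinct variable: p↦y1.
  (forall p. forall u. (J(p) | ~J(u))) | (forall y1. F(y1))
Finally move all quantifiers to the prefix:
  forall p. forall u. forall y1. (J(p) | ~J(u) | F(y1))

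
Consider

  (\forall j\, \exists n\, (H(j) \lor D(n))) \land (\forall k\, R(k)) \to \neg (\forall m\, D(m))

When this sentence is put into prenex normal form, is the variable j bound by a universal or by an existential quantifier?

existential

Rewrite implications/biconditionals: A → B as ¬A ∨ B.
  \neg ((\forall j\, \exists n\, (H(j) \lor D(n))) \land (\forall k\, R(k))) \lor \neg (\forall m\, D(m))
Push ¬ through the quantifiers and connectives to reach negation normal form:
  (\exists j\, \forall n\, (\neg H(j) \land \neg D(n))) \lor (\exists k\, \neg R(k)) \lor (\exists m\, \neg D(m))
Extract every quantifier outward, since the variables are now distinct and don't occur free across branches:
  \exists j\, \forall n\, \exists k\, \exists m\, (\neg H(j) \land \neg D(n) \lor \neg R(k) \lor \neg D(m))
The quantifier \forall j sits under an odd number of negations (counting the antecedent side of each →), so it flips to \exists j.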